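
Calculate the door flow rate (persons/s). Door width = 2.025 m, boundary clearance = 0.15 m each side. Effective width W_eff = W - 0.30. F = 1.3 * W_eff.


W_eff = 2.025 - 0.30 = 1.725 m
F = 1.3 * 1.725 = 2.2425 persons/s

2.2425 persons/s


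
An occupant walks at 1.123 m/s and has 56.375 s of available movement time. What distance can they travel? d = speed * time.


d = 1.123 * 56.375 = 63.309 m

63.309 m


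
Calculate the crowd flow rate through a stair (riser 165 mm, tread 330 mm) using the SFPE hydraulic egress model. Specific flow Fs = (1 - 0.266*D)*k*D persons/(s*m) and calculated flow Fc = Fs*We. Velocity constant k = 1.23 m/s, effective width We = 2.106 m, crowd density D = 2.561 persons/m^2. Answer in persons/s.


1 - 0.266*D = 1 - 0.266*2.561 = 0.31877
Fs = 0.31877 * 1.23 * 2.561 = 1.0041 persons/(s*m)
Fc = 1.0041 * 2.106 = 2.1147 persons/s

2.1147 persons/s


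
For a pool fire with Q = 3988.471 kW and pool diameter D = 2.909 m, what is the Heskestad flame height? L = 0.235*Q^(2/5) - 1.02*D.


Q^(2/5) = 27.563
0.235 * Q^(2/5) = 6.4772
1.02 * D = 2.9672
L = 3.5101 m

3.5101 m


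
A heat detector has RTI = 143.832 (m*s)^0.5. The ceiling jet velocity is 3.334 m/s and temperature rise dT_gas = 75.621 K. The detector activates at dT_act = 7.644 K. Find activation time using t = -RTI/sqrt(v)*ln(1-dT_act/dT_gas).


dT_act/dT_gas = 0.10108
ln(1 - 0.10108) = -0.10656
t = -143.832 / sqrt(3.334) * -0.10656 = 8.3943 s

8.3943 s


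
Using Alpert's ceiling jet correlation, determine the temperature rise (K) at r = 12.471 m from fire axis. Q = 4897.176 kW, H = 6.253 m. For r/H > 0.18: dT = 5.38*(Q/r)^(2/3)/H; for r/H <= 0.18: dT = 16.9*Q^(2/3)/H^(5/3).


r/H = 12.471 / 6.253 = 1.9944
r/H > 0.18, so dT = 5.38*(Q/r)^(2/3)/H
Q/r = 392.69
(Q/r)^(2/3) = 53.624
dT = 5.38 * 53.624 / 6.253 = 46.138 K

46.138 K


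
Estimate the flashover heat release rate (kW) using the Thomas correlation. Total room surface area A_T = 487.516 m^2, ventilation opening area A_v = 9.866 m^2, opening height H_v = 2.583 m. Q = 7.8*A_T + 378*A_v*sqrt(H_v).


7.8*A_T = 3802.6
sqrt(H_v) = 1.6072
378*A_v*sqrt(H_v) = 5993.7
Q = 3802.6 + 5993.7 = 9796.3 kW

9796.3 kW


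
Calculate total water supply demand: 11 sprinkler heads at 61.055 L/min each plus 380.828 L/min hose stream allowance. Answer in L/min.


Sprinkler demand = 11 * 61.055 = 671.605 L/min
Total = 671.605 + 380.828 = 1052.433 L/min

1052.433 L/min


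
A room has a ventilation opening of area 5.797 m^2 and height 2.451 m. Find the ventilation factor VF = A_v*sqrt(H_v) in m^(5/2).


sqrt(H_v) = 1.5656
VF = 5.797 * 1.5656 = 9.0756 m^(5/2)

9.0756 m^(5/2)


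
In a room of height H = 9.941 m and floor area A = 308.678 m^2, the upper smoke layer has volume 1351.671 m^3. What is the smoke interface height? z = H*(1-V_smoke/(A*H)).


V/(A*H) = 0.44049
1 - 0.44049 = 0.55951
z = 9.941 * 0.55951 = 5.5621 m

5.5621 m


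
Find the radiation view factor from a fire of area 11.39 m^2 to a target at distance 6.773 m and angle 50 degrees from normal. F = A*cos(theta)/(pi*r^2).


cos(50 deg) = 0.64279
pi*r^2 = 144.12
F = 11.39 * 0.64279 / 144.12 = 0.050802

0.050802


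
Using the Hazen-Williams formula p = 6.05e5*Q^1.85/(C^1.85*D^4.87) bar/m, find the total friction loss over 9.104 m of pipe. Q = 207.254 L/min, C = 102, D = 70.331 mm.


Q^1.85 = 19299
C^1.85 = 5198.9
D^4.87 = 9.8993e+08
p/m = 0.0022687 bar/m
p_total = 0.0022687 * 9.104 = 0.020654 bar

0.020654 bar


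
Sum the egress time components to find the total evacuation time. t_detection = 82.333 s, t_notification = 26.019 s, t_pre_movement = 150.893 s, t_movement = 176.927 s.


Total = 82.333 + 26.019 + 150.893 + 176.927 = 436.172 s

436.172 s


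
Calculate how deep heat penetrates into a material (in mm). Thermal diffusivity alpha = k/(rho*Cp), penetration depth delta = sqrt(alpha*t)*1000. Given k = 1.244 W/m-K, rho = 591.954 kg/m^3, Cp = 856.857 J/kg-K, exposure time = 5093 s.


alpha = 1.244 / (591.954 * 856.857) = 2.4526e-06 m^2/s
alpha * t = 0.012491
delta = sqrt(0.012491) * 1000 = 111.76 mm

111.76 mm


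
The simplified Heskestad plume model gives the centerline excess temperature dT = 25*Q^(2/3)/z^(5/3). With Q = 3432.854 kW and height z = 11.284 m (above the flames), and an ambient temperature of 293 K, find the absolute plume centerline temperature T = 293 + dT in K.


Q^(2/3) = 227.56
z^(5/3) = 56.768
dT = 25 * 227.56 / 56.768 = 100.22 K
T = 293 + 100.22 = 393.22 K

393.22 K


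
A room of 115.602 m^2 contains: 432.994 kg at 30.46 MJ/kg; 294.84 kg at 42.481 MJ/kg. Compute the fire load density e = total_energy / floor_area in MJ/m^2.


Total energy = 432.994*30.46 + 294.84*42.481
= 13189.00 + 12525.10
= 25714.10 MJ
e = 25714.10 / 115.602 = 222.44 MJ/m^2

222.44 MJ/m^2


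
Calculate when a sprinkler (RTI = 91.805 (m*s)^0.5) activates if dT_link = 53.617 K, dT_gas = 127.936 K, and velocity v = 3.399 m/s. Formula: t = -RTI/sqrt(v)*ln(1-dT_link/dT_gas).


dT_link/dT_gas = 0.41909
ln(1 - 0.41909) = -0.54316
t = -91.805 / sqrt(3.399) * -0.54316 = 27.047 s

27.047 s


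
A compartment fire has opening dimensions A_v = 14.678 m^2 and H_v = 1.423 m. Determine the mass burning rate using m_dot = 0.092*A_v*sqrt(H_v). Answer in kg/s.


sqrt(H_v) = 1.1929
m_dot = 0.092 * 14.678 * 1.1929 = 1.6109 kg/s

1.6109 kg/s


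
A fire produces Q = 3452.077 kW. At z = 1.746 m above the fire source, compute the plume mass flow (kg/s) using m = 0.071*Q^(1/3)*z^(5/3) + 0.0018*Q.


Q^(1/3) = 15.113
z^(5/3) = 2.5317
First term = 0.071 * 15.113 * 2.5317 = 2.7166
Second term = 0.0018 * 3452.077 = 6.2137
m = 8.9303 kg/s

8.9303 kg/s


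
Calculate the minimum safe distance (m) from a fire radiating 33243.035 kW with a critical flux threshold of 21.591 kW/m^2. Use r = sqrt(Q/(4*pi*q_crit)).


4*pi*q_crit = 271.32
Q/(4*pi*q_crit) = 122.52
r = sqrt(122.52) = 11.069 m

11.069 m


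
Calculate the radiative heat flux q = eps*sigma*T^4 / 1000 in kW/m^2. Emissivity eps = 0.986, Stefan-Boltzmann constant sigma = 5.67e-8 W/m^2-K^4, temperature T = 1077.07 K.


T^4 = 1.3458e+12
q = 0.986 * 5.67e-8 * 1.3458e+12 / 1000 = 75.238 kW/m^2

75.238 kW/m^2


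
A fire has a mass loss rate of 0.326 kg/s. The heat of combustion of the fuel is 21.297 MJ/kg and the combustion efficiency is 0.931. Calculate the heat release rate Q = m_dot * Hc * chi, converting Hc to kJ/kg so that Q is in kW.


Hc = 21.297 MJ/kg = 21.297 * 1000 kJ/kg = 21297 kJ/kg
Q = 0.326 kg/s * 21297 kJ/kg * 0.931 = 6463.8 kW

6463.8 kW


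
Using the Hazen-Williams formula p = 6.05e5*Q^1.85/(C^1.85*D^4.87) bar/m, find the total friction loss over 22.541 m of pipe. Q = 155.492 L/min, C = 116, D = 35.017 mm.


Q^1.85 = 11341
C^1.85 = 6595.5
D^4.87 = 3.3162e+07
p/m = 0.031371 bar/m
p_total = 0.031371 * 22.541 = 0.70714 bar

0.70714 bar


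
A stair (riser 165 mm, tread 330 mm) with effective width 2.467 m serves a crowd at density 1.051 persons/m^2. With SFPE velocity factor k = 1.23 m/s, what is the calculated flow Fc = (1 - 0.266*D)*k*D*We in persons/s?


1 - 0.266*D = 1 - 0.266*1.051 = 0.72043
Fs = 0.72043 * 1.23 * 1.051 = 0.93133 persons/(s*m)
Fc = 0.93133 * 2.467 = 2.2976 persons/s

2.2976 persons/s


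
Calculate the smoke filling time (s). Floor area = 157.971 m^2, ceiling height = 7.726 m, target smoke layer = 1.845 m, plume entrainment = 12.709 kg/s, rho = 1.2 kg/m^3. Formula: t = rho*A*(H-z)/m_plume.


H - z = 5.881 m
t = 1.2 * 157.971 * 5.881 / 12.709 = 87.720 s

87.720 s


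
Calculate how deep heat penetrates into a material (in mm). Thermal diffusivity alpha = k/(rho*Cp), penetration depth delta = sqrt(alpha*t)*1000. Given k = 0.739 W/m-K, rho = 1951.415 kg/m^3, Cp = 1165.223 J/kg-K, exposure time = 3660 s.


alpha = 0.739 / (1951.415 * 1165.223) = 3.2500e-07 m^2/s
alpha * t = 0.0011895
delta = sqrt(0.0011895) * 1000 = 34.489 mm

34.489 mm


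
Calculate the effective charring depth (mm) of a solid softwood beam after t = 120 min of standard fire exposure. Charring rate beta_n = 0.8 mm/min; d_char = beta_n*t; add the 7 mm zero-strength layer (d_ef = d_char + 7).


d_char = 0.8 * 120 = 96 mm
d_ef = 96 + 1.0*7 = 103 mm

103 mm


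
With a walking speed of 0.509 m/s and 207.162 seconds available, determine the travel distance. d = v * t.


d = 0.509 * 207.162 = 105.45 m

105.45 m


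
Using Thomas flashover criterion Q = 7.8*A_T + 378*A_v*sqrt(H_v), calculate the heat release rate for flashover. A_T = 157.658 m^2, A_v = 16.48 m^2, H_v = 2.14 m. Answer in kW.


7.8*A_T = 1229.7
sqrt(H_v) = 1.4629
378*A_v*sqrt(H_v) = 9112.9
Q = 1229.7 + 9112.9 = 10343 kW

10343 kW


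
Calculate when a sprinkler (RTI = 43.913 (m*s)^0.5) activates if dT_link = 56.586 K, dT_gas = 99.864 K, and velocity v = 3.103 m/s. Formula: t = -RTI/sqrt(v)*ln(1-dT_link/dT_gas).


dT_link/dT_gas = 0.56663
ln(1 - 0.56663) = -0.83616
t = -43.913 / sqrt(3.103) * -0.83616 = 20.845 s

20.845 s


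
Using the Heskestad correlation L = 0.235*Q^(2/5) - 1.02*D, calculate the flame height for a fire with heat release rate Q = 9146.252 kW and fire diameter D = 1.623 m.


Q^(2/5) = 38.415
0.235 * Q^(2/5) = 9.0275
1.02 * D = 1.6555
L = 7.3720 m

7.3720 m


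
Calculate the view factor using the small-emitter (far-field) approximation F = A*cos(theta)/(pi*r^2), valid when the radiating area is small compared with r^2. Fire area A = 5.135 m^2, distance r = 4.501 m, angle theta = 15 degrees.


cos(15 deg) = 0.96593
pi*r^2 = 63.646
F = 5.135 * 0.96593 / 63.646 = 0.077932

0.077932


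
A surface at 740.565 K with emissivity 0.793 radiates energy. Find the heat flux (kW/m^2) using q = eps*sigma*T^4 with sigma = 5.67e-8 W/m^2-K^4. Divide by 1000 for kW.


T^4 = 3.0078e+11
q = 0.793 * 5.67e-8 * 3.0078e+11 / 1000 = 13.524 kW/m^2

13.524 kW/m^2


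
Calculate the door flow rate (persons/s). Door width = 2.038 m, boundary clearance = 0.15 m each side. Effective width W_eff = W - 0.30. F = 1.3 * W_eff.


W_eff = 2.038 - 0.30 = 1.738 m
F = 1.3 * 1.738 = 2.2594 persons/s

2.2594 persons/s


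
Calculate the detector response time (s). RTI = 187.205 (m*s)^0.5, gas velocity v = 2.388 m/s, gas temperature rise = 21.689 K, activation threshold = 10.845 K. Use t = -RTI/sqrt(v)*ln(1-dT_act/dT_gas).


dT_act/dT_gas = 0.50002
ln(1 - 0.50002) = -0.69319
t = -187.205 / sqrt(2.388) * -0.69319 = 83.976 s

83.976 s


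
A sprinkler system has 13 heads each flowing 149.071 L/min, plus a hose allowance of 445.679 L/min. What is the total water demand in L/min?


Sprinkler demand = 13 * 149.071 = 1937.923 L/min
Total = 1937.923 + 445.679 = 2383.602 L/min

2383.602 L/min


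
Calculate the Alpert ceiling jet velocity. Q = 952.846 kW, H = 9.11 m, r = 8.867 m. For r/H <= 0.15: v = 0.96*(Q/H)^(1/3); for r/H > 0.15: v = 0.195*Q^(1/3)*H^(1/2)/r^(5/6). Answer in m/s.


r/H = 8.867 / 9.11 = 0.97333
r/H > 0.15, so v = 0.195*Q^(1/3)*H^(1/2)/r^(5/6)
Q^(1/3) = 9.8403
H^(1/2) = 3.0183
r^(5/6) = 6.1633
v = 0.195 * 9.8403 * 3.0183 / 6.1633 = 0.93970 m/s

0.93970 m/s


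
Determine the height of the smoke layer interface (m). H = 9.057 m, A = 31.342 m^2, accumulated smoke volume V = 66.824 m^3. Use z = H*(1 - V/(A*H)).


V/(A*H) = 0.23541
1 - 0.23541 = 0.76459
z = 9.057 * 0.76459 = 6.9249 m

6.9249 m


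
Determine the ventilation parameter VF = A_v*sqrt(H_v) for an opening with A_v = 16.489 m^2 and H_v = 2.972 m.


sqrt(H_v) = 1.7239
VF = 16.489 * 1.7239 = 28.426 m^(5/2)

28.426 m^(5/2)


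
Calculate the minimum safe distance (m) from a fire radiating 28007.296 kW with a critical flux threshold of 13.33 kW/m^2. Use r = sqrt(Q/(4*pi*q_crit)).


4*pi*q_crit = 167.51
Q/(4*pi*q_crit) = 167.20
r = sqrt(167.20) = 12.931 m

12.931 m


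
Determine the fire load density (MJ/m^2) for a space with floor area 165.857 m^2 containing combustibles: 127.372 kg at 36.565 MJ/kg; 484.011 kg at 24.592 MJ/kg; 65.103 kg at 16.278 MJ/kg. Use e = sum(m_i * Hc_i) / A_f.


Total energy = 127.372*36.565 + 484.011*24.592 + 65.103*16.278
= 4657.357 + 11902.80 + 1059.747
= 17619.90 MJ
e = 17619.90 / 165.857 = 106.24 MJ/m^2

106.24 MJ/m^2


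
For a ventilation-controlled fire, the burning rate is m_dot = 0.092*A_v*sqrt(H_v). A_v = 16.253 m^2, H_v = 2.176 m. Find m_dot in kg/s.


sqrt(H_v) = 1.4751
m_dot = 0.092 * 16.253 * 1.4751 = 2.2057 kg/s

2.2057 kg/s


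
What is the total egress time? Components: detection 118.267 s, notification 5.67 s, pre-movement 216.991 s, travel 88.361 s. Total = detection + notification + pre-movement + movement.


Total = 118.267 + 5.67 + 216.991 + 88.361 = 429.289 s

429.289 s


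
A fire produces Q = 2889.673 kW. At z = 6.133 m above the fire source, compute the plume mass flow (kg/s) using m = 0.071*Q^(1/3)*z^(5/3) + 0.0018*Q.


Q^(1/3) = 14.243
z^(5/3) = 20.549
First term = 0.071 * 14.243 * 20.549 = 20.781
Second term = 0.0018 * 2889.673 = 5.2014
m = 25.982 kg/s

25.982 kg/s


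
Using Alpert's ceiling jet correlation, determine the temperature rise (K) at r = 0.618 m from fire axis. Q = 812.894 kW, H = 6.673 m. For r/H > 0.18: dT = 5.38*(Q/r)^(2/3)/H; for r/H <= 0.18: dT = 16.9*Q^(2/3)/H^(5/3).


r/H = 0.618 / 6.673 = 0.092612
r/H <= 0.18, so dT = 16.9*Q^(2/3)/H^(5/3)
Q^(2/3) = 87.101
H^(5/3) = 23.652
dT = 16.9 * 87.101 / 23.652 = 62.236 K

62.236 K


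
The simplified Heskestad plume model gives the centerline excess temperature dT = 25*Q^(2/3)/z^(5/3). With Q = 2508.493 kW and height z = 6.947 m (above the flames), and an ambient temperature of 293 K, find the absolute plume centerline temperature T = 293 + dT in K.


Q^(2/3) = 184.62
z^(5/3) = 25.293
dT = 25 * 184.62 / 25.293 = 182.48 K
T = 293 + 182.48 = 475.48 K

475.48 K


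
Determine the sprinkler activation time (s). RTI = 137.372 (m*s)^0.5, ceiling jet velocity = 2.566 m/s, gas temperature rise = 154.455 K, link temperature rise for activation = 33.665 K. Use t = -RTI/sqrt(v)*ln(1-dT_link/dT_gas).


dT_link/dT_gas = 0.21796
ln(1 - 0.21796) = -0.24585
t = -137.372 / sqrt(2.566) * -0.24585 = 21.083 s

21.083 s


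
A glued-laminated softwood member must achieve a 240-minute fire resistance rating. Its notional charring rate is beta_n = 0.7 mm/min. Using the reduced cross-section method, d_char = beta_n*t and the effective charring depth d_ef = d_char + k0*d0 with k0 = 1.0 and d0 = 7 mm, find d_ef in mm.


d_char = 0.7 * 240 = 168 mm
d_ef = 168 + 1.0*7 = 175 mm

175 mm


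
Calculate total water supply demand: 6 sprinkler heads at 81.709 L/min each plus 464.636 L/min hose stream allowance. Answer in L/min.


Sprinkler demand = 6 * 81.709 = 490.254 L/min
Total = 490.254 + 464.636 = 954.89 L/min

954.89 L/min


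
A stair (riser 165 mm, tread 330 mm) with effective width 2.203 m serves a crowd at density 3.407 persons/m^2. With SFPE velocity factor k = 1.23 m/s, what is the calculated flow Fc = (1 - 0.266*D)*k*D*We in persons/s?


1 - 0.266*D = 1 - 0.266*3.407 = 0.093738
Fs = 0.093738 * 1.23 * 3.407 = 0.39282 persons/(s*m)
Fc = 0.39282 * 2.203 = 0.86538 persons/s

0.86538 persons/s


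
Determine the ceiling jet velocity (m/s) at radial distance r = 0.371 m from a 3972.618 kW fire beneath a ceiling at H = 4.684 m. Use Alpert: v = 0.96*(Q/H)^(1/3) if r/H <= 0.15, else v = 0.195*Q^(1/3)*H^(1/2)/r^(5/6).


r/H = 0.371 / 4.684 = 0.079206
r/H <= 0.15, so v = 0.96*(Q/H)^(1/3)
Q/H = 848.13
(Q/H)^(1/3) = 9.4657
v = 0.96 * 9.4657 = 9.0871 m/s

9.0871 m/s


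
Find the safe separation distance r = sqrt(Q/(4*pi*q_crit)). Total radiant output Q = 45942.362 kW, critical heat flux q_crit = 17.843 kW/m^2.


4*pi*q_crit = 224.22
Q/(4*pi*q_crit) = 204.90
r = sqrt(204.90) = 14.314 m

14.314 m


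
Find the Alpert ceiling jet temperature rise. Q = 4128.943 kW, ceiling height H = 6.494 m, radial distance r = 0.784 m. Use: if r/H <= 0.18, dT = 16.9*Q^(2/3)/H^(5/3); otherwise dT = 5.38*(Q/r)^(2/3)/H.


r/H = 0.784 / 6.494 = 0.12073
r/H <= 0.18, so dT = 16.9*Q^(2/3)/H^(5/3)
Q^(2/3) = 257.37
H^(5/3) = 22.604
dT = 16.9 * 257.37 / 22.604 = 192.42 K

192.42 K


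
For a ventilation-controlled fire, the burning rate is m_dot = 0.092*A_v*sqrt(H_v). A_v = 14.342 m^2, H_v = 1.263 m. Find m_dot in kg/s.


sqrt(H_v) = 1.1238
m_dot = 0.092 * 14.342 * 1.1238 = 1.4829 kg/s

1.4829 kg/s


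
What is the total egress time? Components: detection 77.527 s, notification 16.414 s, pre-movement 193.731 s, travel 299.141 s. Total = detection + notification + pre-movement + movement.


Total = 77.527 + 16.414 + 193.731 + 299.141 = 586.813 s

586.813 s


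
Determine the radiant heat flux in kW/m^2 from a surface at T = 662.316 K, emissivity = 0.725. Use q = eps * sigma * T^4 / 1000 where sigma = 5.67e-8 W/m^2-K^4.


T^4 = 1.9242e+11
q = 0.725 * 5.67e-8 * 1.9242e+11 / 1000 = 7.9101 kW/m^2

7.9101 kW/m^2


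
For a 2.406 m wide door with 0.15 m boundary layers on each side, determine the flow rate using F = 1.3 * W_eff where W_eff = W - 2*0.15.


W_eff = 2.406 - 0.30 = 2.106 m
F = 1.3 * 2.106 = 2.7378 persons/s

2.7378 persons/s


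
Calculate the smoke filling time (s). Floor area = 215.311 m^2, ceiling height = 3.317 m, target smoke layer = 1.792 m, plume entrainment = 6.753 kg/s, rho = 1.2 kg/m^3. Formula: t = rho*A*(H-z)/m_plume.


H - z = 1.525 m
t = 1.2 * 215.311 * 1.525 / 6.753 = 58.347 s

58.347 s


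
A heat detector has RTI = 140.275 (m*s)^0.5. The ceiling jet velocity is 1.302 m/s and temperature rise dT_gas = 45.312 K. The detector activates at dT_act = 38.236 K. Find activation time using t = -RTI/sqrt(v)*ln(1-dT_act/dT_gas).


dT_act/dT_gas = 0.84384
ln(1 - 0.84384) = -1.8569
t = -140.275 / sqrt(1.302) * -1.8569 = 228.27 s

228.27 s


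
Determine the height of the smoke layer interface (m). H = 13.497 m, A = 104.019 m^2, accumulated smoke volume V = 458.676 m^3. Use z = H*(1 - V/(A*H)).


V/(A*H) = 0.32671
1 - 0.32671 = 0.67329
z = 13.497 * 0.67329 = 9.0875 m

9.0875 m


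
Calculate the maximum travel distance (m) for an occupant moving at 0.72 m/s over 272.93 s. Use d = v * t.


d = 0.72 * 272.93 = 196.51 m

196.51 m


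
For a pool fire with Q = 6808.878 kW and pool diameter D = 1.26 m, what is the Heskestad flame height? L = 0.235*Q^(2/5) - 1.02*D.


Q^(2/5) = 34.137
0.235 * Q^(2/5) = 8.0223
1.02 * D = 1.2852
L = 6.7371 m

6.7371 m


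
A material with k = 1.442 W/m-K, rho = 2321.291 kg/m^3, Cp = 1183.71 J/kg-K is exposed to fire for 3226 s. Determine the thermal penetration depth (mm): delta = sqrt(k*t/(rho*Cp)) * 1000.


alpha = 1.442 / (2321.291 * 1183.71) = 5.2480e-07 m^2/s
alpha * t = 0.0016930
delta = sqrt(0.0016930) * 1000 = 41.146 mm

41.146 mm


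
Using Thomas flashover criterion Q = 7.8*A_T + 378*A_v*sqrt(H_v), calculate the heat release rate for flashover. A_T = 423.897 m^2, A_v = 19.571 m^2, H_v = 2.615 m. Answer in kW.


7.8*A_T = 3306.4
sqrt(H_v) = 1.6171
378*A_v*sqrt(H_v) = 11963
Q = 3306.4 + 11963 = 15269 kW

15269 kW


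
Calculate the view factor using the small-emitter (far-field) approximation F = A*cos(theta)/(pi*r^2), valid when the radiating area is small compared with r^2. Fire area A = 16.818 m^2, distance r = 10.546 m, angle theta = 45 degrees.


cos(45 deg) = 0.70711
pi*r^2 = 349.40
F = 16.818 * 0.70711 / 349.40 = 0.034036

0.034036


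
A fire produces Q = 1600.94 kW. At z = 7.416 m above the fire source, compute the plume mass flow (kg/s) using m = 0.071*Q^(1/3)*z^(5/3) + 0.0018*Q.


Q^(1/3) = 11.698
z^(5/3) = 28.202
First term = 0.071 * 11.698 * 28.202 = 23.424
Second term = 0.0018 * 1600.94 = 2.8817
m = 26.306 kg/s

26.306 kg/s


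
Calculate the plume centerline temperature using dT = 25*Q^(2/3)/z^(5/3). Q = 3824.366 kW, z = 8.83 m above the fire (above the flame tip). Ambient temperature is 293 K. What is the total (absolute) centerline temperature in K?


Q^(2/3) = 244.55
z^(5/3) = 37.723
dT = 25 * 244.55 / 37.723 = 162.07 K
T = 293 + 162.07 = 455.07 K

455.07 K


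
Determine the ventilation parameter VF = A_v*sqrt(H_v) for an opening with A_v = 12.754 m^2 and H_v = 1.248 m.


sqrt(H_v) = 1.1171
VF = 12.754 * 1.1171 = 14.248 m^(5/2)

14.248 m^(5/2)


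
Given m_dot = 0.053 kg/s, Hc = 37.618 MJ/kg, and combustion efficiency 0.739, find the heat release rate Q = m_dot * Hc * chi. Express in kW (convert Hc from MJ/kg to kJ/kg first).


Hc = 37.618 MJ/kg = 37.618 * 1000 kJ/kg = 37618 kJ/kg
Q = 0.053 kg/s * 37618 kJ/kg * 0.739 = 1473.4 kW

1473.4 kW


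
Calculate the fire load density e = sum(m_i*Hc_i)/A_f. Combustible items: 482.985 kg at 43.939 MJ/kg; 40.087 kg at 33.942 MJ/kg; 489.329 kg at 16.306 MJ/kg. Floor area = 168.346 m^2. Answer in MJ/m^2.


Total energy = 482.985*43.939 + 40.087*33.942 + 489.329*16.306
= 21221.88 + 1360.633 + 7978.999
= 30561.51 MJ
e = 30561.51 / 168.346 = 181.54 MJ/m^2

181.54 MJ/m^2


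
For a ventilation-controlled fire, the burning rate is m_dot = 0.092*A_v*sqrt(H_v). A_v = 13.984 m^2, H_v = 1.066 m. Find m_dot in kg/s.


sqrt(H_v) = 1.0325
m_dot = 0.092 * 13.984 * 1.0325 = 1.3283 kg/s

1.3283 kg/s


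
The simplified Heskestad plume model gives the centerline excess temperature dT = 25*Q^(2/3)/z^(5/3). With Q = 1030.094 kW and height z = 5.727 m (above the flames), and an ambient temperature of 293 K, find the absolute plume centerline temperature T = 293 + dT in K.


Q^(2/3) = 102.00
z^(5/3) = 18.332
dT = 25 * 102.00 / 18.332 = 139.10 K
T = 293 + 139.10 = 432.10 K

432.10 K


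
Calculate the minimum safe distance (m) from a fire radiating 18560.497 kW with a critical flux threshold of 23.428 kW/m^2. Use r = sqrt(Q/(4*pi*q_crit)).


4*pi*q_crit = 294.40
Q/(4*pi*q_crit) = 63.044
r = sqrt(63.044) = 7.9400 m

7.9400 m


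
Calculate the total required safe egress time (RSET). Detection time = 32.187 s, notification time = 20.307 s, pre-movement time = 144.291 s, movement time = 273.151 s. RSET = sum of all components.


Total = 32.187 + 20.307 + 144.291 + 273.151 = 469.936 s

469.936 s


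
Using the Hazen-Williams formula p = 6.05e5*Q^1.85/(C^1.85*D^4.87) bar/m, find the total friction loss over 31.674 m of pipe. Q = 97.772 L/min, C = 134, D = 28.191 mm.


Q^1.85 = 4807.3
C^1.85 = 8612.8
D^4.87 = 1.1536e+07
p/m = 0.029273 bar/m
p_total = 0.029273 * 31.674 = 0.92720 bar

0.92720 bar


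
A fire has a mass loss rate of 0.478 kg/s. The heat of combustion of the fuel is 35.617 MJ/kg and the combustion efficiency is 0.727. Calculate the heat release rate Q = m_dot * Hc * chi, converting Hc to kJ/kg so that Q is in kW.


Hc = 35.617 MJ/kg = 35.617 * 1000 kJ/kg = 35617 kJ/kg
Q = 0.478 kg/s * 35617 kJ/kg * 0.727 = 12377 kW

12377 kW


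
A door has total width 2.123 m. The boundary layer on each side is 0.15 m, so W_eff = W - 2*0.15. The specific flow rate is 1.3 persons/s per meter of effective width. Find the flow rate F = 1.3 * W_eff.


W_eff = 2.123 - 0.30 = 1.823 m
F = 1.3 * 1.823 = 2.3699 persons/s

2.3699 persons/s


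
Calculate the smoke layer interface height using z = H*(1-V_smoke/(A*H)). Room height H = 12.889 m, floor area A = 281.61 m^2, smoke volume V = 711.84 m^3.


V/(A*H) = 0.19612
1 - 0.19612 = 0.80388
z = 12.889 * 0.80388 = 10.361 m

10.361 m


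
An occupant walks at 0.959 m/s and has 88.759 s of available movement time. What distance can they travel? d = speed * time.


d = 0.959 * 88.759 = 85.120 m

85.120 m


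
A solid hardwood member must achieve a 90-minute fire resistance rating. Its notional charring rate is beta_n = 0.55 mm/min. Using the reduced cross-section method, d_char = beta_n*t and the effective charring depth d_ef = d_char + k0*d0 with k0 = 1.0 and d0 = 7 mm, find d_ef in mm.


d_char = 0.55 * 90 = 49.5 mm
d_ef = 49.5 + 1.0*7 = 56.5 mm

56.5 mm


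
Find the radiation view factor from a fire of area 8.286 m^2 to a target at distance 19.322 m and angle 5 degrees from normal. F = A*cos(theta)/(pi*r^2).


cos(5 deg) = 0.99619
pi*r^2 = 1172.9
F = 8.286 * 0.99619 / 1172.9 = 0.0070378

0.0070378


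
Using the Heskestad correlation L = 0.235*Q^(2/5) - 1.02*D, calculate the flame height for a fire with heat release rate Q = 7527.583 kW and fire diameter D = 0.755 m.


Q^(2/5) = 35.535
0.235 * Q^(2/5) = 8.3508
1.02 * D = 0.77010
L = 7.5807 m

7.5807 m


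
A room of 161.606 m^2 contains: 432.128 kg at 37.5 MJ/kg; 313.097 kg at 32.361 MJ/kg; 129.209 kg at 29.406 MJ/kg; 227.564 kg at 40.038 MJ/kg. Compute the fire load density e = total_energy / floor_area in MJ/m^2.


Total energy = 432.128*37.5 + 313.097*32.361 + 129.209*29.406 + 227.564*40.038
= 16204.8 + 10132.13 + 3799.520 + 9111.207
= 39247.66 MJ
e = 39247.66 / 161.606 = 242.86 MJ/m^2

242.86 MJ/m^2


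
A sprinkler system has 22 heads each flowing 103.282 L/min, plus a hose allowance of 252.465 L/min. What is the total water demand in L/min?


Sprinkler demand = 22 * 103.282 = 2272.204 L/min
Total = 2272.204 + 252.465 = 2524.669 L/min

2524.669 L/min


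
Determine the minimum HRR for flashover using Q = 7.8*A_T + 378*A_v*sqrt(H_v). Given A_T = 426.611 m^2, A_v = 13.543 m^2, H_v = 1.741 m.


7.8*A_T = 3327.6
sqrt(H_v) = 1.3195
378*A_v*sqrt(H_v) = 6754.7
Q = 3327.6 + 6754.7 = 10082 kW

10082 kW


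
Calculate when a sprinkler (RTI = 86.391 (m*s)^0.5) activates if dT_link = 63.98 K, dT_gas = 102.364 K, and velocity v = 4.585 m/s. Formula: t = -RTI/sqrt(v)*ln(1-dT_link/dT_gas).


dT_link/dT_gas = 0.62502
ln(1 - 0.62502) = -0.98089
t = -86.391 / sqrt(4.585) * -0.98089 = 39.575 s

39.575 s


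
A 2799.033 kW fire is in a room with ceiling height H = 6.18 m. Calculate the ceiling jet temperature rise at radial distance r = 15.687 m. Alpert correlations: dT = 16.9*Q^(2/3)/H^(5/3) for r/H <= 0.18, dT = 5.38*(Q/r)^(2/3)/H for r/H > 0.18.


r/H = 15.687 / 6.18 = 2.5383
r/H > 0.18, so dT = 5.38*(Q/r)^(2/3)/H
Q/r = 178.43
(Q/r)^(2/3) = 31.694
dT = 5.38 * 31.694 / 6.18 = 27.591 K

27.591 K


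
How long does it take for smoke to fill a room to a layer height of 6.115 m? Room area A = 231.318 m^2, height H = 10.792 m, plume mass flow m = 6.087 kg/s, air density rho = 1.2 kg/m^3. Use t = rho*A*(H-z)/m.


H - z = 4.677 m
t = 1.2 * 231.318 * 4.677 / 6.087 = 213.28 s

213.28 s


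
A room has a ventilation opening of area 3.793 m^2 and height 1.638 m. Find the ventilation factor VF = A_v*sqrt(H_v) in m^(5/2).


sqrt(H_v) = 1.2798
VF = 3.793 * 1.2798 = 4.8544 m^(5/2)

4.8544 m^(5/2)


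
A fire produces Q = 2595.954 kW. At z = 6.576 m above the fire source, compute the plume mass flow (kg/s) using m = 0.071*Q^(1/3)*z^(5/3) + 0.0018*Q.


Q^(1/3) = 13.744
z^(5/3) = 23.082
First term = 0.071 * 13.744 * 23.082 = 22.523
Second term = 0.0018 * 2595.954 = 4.6727
m = 27.196 kg/s

27.196 kg/s


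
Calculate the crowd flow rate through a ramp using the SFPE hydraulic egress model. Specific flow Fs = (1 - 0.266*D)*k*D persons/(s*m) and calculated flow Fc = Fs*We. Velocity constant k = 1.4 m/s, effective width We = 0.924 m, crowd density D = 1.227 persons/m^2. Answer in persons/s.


1 - 0.266*D = 1 - 0.266*1.227 = 0.67362
Fs = 0.67362 * 1.4 * 1.227 = 1.1571 persons/(s*m)
Fc = 1.1571 * 0.924 = 1.0692 persons/s

1.0692 persons/s


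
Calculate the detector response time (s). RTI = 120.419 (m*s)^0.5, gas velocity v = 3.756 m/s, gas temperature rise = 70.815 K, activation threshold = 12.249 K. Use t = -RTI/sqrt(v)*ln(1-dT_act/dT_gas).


dT_act/dT_gas = 0.17297
ln(1 - 0.17297) = -0.18992
t = -120.419 / sqrt(3.756) * -0.18992 = 11.800 s

11.800 s


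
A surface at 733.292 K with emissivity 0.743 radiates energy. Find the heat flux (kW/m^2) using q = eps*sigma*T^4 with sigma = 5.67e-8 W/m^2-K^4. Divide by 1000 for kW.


T^4 = 2.8914e+11
q = 0.743 * 5.67e-8 * 2.8914e+11 / 1000 = 12.181 kW/m^2

12.181 kW/m^2


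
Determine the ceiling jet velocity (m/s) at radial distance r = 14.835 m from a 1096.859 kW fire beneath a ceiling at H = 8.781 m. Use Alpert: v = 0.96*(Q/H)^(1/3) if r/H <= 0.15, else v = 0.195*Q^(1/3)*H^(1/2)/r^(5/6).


r/H = 14.835 / 8.781 = 1.6894
r/H > 0.15, so v = 0.195*Q^(1/3)*H^(1/2)/r^(5/6)
Q^(1/3) = 10.313
H^(1/2) = 2.9633
r^(5/6) = 9.4640
v = 0.195 * 10.313 * 2.9633 / 9.4640 = 0.62968 m/s

0.62968 m/s


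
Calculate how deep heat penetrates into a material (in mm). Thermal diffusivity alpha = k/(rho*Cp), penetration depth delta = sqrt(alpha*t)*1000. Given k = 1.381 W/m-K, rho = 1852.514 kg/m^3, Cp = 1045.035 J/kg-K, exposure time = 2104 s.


alpha = 1.381 / (1852.514 * 1045.035) = 7.1335e-07 m^2/s
alpha * t = 0.0015009
delta = sqrt(0.0015009) * 1000 = 38.741 mm

38.741 mm


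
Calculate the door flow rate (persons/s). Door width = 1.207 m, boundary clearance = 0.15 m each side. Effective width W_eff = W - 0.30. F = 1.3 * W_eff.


W_eff = 1.207 - 0.30 = 0.907 m
F = 1.3 * 0.907 = 1.1791 persons/s

1.1791 persons/s


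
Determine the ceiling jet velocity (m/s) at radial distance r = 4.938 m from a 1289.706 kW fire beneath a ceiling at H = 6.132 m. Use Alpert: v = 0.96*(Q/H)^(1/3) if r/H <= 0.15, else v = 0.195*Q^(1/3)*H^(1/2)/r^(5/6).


r/H = 4.938 / 6.132 = 0.80528
r/H > 0.15, so v = 0.195*Q^(1/3)*H^(1/2)/r^(5/6)
Q^(1/3) = 10.885
H^(1/2) = 2.4763
r^(5/6) = 3.7841
v = 0.195 * 10.885 * 2.4763 / 3.7841 = 1.3890 m/s

1.3890 m/s


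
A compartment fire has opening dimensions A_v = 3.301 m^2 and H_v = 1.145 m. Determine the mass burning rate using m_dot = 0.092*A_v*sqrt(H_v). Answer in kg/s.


sqrt(H_v) = 1.0700
m_dot = 0.092 * 3.301 * 1.0700 = 0.32496 kg/s

0.32496 kg/s


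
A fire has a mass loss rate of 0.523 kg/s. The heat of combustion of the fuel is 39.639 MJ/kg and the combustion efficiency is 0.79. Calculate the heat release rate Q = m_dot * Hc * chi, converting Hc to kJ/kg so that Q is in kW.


Hc = 39.639 MJ/kg = 39.639 * 1000 kJ/kg = 39639 kJ/kg
Q = 0.523 kg/s * 39639 kJ/kg * 0.79 = 16378 kW

16378 kW


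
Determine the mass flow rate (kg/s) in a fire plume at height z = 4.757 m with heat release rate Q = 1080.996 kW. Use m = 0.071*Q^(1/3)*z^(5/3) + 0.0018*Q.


Q^(1/3) = 10.263
z^(5/3) = 13.455
First term = 0.071 * 10.263 * 13.455 = 9.8044
Second term = 0.0018 * 1080.996 = 1.9458
m = 11.750 kg/s

11.750 kg/s


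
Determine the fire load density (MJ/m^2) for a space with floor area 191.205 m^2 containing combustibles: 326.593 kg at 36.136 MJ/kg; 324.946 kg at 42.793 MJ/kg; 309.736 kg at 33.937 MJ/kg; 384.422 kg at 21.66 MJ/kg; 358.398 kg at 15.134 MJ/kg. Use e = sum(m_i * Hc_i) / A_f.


Total energy = 326.593*36.136 + 324.946*42.793 + 309.736*33.937 + 384.422*21.66 + 358.398*15.134
= 11801.76 + 13905.41 + 10511.51 + 8326.581 + 5423.995
= 49969.27 MJ
e = 49969.27 / 191.205 = 261.34 MJ/m^2

261.34 MJ/m^2


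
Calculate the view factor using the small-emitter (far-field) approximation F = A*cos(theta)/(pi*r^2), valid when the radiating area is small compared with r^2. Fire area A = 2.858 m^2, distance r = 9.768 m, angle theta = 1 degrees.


cos(1 deg) = 0.99985
pi*r^2 = 299.75
F = 2.858 * 0.99985 / 299.75 = 0.0095331

0.0095331


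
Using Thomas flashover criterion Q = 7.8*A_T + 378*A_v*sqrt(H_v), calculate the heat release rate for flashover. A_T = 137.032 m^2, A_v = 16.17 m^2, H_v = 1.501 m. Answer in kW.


7.8*A_T = 1068.8
sqrt(H_v) = 1.2252
378*A_v*sqrt(H_v) = 7488.5
Q = 1068.8 + 7488.5 = 8557.3 kW

8557.3 kW


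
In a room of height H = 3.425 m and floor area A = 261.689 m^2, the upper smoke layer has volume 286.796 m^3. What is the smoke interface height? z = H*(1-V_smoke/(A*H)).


V/(A*H) = 0.31998
1 - 0.31998 = 0.68002
z = 3.425 * 0.68002 = 2.3291 m

2.3291 m


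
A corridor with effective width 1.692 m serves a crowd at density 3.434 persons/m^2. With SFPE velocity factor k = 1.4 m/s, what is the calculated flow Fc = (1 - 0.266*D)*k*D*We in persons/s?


1 - 0.266*D = 1 - 0.266*3.434 = 0.086556
Fs = 0.086556 * 1.4 * 3.434 = 0.41613 persons/(s*m)
Fc = 0.41613 * 1.692 = 0.70409 persons/s

0.70409 persons/s


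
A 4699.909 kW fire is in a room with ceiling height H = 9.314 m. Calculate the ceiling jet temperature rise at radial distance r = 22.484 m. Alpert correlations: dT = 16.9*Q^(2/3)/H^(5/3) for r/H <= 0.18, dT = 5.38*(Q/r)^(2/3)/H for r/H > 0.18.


r/H = 22.484 / 9.314 = 2.4140
r/H > 0.18, so dT = 5.38*(Q/r)^(2/3)/H
Q/r = 209.03
(Q/r)^(2/3) = 35.222
dT = 5.38 * 35.222 / 9.314 = 20.345 K

20.345 K


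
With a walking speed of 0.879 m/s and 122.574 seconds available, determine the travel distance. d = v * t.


d = 0.879 * 122.574 = 107.74 m

107.74 m


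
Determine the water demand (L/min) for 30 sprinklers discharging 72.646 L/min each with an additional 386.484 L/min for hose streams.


Sprinkler demand = 30 * 72.646 = 2179.38 L/min
Total = 2179.38 + 386.484 = 2565.864 L/min

2565.864 L/min


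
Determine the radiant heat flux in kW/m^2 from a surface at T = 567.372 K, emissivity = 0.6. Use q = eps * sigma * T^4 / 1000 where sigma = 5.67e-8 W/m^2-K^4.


T^4 = 1.0363e+11
q = 0.6 * 5.67e-8 * 1.0363e+11 / 1000 = 3.5254 kW/m^2

3.5254 kW/m^2


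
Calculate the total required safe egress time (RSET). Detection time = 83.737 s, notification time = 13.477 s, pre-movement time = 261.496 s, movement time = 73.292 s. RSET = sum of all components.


Total = 83.737 + 13.477 + 261.496 + 73.292 = 432.002 s

432.002 s


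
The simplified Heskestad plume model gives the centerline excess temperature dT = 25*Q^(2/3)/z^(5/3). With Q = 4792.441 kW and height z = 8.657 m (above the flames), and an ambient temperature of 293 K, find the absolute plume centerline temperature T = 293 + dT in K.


Q^(2/3) = 284.25
z^(5/3) = 36.499
dT = 25 * 284.25 / 36.499 = 194.70 K
T = 293 + 194.70 = 487.70 K

487.70 K


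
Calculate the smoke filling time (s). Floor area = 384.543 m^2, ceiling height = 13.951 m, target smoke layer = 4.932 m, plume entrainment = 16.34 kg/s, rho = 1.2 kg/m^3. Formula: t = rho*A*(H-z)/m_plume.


H - z = 9.019 m
t = 1.2 * 384.543 * 9.019 / 16.34 = 254.70 s

254.70 s


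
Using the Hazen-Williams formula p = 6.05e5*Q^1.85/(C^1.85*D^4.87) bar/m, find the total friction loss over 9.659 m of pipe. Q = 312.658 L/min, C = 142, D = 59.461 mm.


Q^1.85 = 41293
C^1.85 = 9588.1
D^4.87 = 4.3703e+08
p/m = 0.0059620 bar/m
p_total = 0.0059620 * 9.659 = 0.057587 bar

0.057587 bar


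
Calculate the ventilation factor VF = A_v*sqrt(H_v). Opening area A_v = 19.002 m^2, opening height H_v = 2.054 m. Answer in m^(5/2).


sqrt(H_v) = 1.4332
VF = 19.002 * 1.4332 = 27.233 m^(5/2)

27.233 m^(5/2)


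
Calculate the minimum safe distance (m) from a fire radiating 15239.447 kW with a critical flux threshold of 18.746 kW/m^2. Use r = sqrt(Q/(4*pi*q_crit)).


4*pi*q_crit = 235.57
Q/(4*pi*q_crit) = 64.692
r = sqrt(64.692) = 8.0431 m

8.0431 m


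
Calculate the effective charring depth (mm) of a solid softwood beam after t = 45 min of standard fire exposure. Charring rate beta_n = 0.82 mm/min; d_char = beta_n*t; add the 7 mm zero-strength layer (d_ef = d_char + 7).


d_char = 0.82 * 45 = 36.9 mm
d_ef = 36.9 + 1.0*7 = 43.9 mm

43.9 mm


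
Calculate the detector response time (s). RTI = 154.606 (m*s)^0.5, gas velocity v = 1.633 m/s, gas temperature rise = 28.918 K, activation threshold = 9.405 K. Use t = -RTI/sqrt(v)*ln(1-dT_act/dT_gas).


dT_act/dT_gas = 0.32523
ln(1 - 0.32523) = -0.39338
t = -154.606 / sqrt(1.633) * -0.39338 = 47.594 s

47.594 s


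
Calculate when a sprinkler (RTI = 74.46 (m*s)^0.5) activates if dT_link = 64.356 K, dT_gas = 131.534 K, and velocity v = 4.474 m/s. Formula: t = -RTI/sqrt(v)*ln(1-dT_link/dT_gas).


dT_link/dT_gas = 0.48927
ln(1 - 0.48927) = -0.67192
t = -74.46 / sqrt(4.474) * -0.67192 = 23.653 s

23.653 s


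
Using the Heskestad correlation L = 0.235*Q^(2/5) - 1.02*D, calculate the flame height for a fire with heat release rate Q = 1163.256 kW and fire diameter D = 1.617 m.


Q^(2/5) = 16.837
0.235 * Q^(2/5) = 3.9567
1.02 * D = 1.6493
L = 2.3074 m

2.3074 m


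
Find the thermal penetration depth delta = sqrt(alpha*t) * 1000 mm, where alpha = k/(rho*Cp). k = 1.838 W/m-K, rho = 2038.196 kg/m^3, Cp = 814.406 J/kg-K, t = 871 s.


alpha = 1.838 / (2038.196 * 814.406) = 1.1073e-06 m^2/s
alpha * t = 0.00096444
delta = sqrt(0.00096444) * 1000 = 31.055 mm

31.055 mm


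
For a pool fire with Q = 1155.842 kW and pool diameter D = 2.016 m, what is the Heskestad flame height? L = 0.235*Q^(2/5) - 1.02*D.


Q^(2/5) = 16.794
0.235 * Q^(2/5) = 3.9466
1.02 * D = 2.0563
L = 1.8903 m

1.8903 m


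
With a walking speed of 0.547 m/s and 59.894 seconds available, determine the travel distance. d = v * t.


d = 0.547 * 59.894 = 32.762 m

32.762 m


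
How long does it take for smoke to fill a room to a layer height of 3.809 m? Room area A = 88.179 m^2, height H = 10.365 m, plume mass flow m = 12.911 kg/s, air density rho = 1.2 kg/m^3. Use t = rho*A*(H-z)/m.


H - z = 6.556 m
t = 1.2 * 88.179 * 6.556 / 12.911 = 53.731 s

53.731 s


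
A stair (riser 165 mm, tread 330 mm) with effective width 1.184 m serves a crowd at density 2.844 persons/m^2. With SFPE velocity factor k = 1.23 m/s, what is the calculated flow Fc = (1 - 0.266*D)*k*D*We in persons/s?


1 - 0.266*D = 1 - 0.266*2.844 = 0.24350
Fs = 0.24350 * 1.23 * 2.844 = 0.85178 persons/(s*m)
Fc = 0.85178 * 1.184 = 1.0085 persons/s

1.0085 persons/s


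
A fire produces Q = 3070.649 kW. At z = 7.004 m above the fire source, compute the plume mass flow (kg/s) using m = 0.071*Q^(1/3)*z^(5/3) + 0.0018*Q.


Q^(1/3) = 14.535
z^(5/3) = 25.640
First term = 0.071 * 14.535 * 25.640 = 26.459
Second term = 0.0018 * 3070.649 = 5.5272
m = 31.986 kg/s

31.986 kg/s


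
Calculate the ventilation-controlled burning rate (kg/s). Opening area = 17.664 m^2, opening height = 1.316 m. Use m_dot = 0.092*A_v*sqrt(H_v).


sqrt(H_v) = 1.1472
m_dot = 0.092 * 17.664 * 1.1472 = 1.8643 kg/s

1.8643 kg/s


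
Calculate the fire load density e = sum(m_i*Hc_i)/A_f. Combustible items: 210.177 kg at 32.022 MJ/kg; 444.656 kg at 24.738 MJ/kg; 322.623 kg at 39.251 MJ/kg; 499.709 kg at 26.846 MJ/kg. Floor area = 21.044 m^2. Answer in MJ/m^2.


Total energy = 210.177*32.022 + 444.656*24.738 + 322.623*39.251 + 499.709*26.846
= 6730.288 + 10999.90 + 12663.28 + 13415.19
= 43808.65 MJ
e = 43808.65 / 21.044 = 2081.8 MJ/m^2

2081.8 MJ/m^2


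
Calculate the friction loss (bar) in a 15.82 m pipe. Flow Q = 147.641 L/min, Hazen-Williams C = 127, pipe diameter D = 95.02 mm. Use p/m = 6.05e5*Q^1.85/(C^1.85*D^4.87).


Q^1.85 = 10305
C^1.85 = 7799.0
D^4.87 = 4.2851e+09
p/m = 0.00018655 bar/m
p_total = 0.00018655 * 15.82 = 0.0029512 bar

0.0029512 bar


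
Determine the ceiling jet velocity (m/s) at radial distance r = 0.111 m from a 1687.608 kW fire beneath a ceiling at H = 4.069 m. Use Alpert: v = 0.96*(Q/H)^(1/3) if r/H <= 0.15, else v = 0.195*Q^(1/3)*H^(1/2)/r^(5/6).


r/H = 0.111 / 4.069 = 0.027279
r/H <= 0.15, so v = 0.96*(Q/H)^(1/3)
Q/H = 414.75
(Q/H)^(1/3) = 7.4575
v = 0.96 * 7.4575 = 7.1592 m/s

7.1592 m/s


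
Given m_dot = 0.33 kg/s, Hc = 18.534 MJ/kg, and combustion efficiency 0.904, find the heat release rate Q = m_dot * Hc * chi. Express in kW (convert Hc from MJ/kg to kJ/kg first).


Hc = 18.534 MJ/kg = 18.534 * 1000 kJ/kg = 18534 kJ/kg
Q = 0.33 kg/s * 18534 kJ/kg * 0.904 = 5529.1 kW

5529.1 kW


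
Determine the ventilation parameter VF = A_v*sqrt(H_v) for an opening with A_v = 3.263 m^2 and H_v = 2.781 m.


sqrt(H_v) = 1.6676
VF = 3.263 * 1.6676 = 5.4415 m^(5/2)

5.4415 m^(5/2)


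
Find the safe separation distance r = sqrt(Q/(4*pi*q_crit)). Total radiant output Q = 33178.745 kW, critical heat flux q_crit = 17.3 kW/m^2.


4*pi*q_crit = 217.40
Q/(4*pi*q_crit) = 152.62
r = sqrt(152.62) = 12.354 m

12.354 m


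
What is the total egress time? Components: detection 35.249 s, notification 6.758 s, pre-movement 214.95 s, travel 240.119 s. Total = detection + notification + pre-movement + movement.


Total = 35.249 + 6.758 + 214.95 + 240.119 = 497.076 s

497.076 s
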